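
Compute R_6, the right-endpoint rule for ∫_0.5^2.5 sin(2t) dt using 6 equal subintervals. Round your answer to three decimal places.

Δt = (2.5 − 0.5)/6 = 1/3.
Right endpoints: 5/6, 7/6, 1.5, 11/6, 13/6, 2.5.
f(5/6) ≈ 0.995, f(7/6) ≈ 0.723, f(1.5) ≈ 0.141, f(11/6) ≈ -0.501, f(13/6) ≈ -0.929, f(2.5) ≈ -0.959.
Sum = Δt · [f(5/6) + f(7/6) + f(1.5) + ...].
Sum ≈ -0.177.

-0.177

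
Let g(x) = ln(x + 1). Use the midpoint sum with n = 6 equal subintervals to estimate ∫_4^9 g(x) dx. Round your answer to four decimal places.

Δx = (9 − 4)/6 = 5/6.
Midpoints: 53/12, 5.25, 73/12, 83/12, 7.75, 103/12.
g(53/12) ≈ 1.6895, g(5.25) ≈ 1.8326, g(73/12) ≈ 1.9577, g(83/12) ≈ 2.0690, g(7.75) ≈ 2.1691, g(103/12) ≈ 2.2600.
Sum = Δx · [g(53/12) + g(5.25) + g(73/12) + ...].
Sum ≈ 9.9815.

9.9815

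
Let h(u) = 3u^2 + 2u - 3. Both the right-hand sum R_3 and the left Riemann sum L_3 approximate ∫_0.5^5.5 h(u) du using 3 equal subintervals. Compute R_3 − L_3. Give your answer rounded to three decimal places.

R_3 ≈ 271.52778.
L_3 ≈ 104.86111.
R_3 − L_3 ≈ 166.667.

166.667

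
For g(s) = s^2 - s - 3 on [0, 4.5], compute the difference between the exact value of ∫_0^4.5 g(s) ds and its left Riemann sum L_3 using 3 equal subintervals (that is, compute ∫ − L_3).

Exact integral: ∫_0^4.5 g(s) ds = 6.75.
L_3 = -3.375.
Error = 6.75 − (-3.375) = 10.125.

10.125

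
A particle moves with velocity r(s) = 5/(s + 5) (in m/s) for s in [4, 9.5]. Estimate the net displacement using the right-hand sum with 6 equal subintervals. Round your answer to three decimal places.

Δs = (9.5 − 4)/6 = 11/12.
Right endpoints: 59/12, 35/6, 6.75, 23/3, 103/12, 9.5.
r(59/12) = 60/119, r(35/6) = 6/13, r(6.75) = 20/47, r(23/3) = 15/38, r(103/12) = 60/163, r(9.5) = 10/29.
Sum = Δs · [r(59/12) + r(35/6) + r(6.75) + ...].
Sum ≈ 2.291.

2.291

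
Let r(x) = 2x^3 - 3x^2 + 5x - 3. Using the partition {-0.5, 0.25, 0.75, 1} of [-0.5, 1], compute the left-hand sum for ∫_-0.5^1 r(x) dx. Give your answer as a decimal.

Subinterval widths: 0.75, 0.5, 0.25.
Left endpoints: -0.5, 0.25, 0.75.
r(-0.5) = -6.5, r(0.25) = -1.90625, r(0.75) = -0.09375.
Sum = Σ Δx_i · r(x_i).
Sum = -5.8515625.

-5.8515625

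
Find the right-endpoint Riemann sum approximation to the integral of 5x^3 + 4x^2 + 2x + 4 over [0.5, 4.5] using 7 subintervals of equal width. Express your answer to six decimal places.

Δx = (4.5 − 0.5)/7 = 4/7.
Right endpoints: 15/14, 23/14, 31/14, 39/14, 47/14, 55/14, 4.5.
f(15/14) = 46331/2744, f(23/14) = 110451/2744, f(31/14) = 225899/2744, f(39/14) = 408035/2744, f(47/14) = 672219/2744, f(55/14) = 1033811/2744, f(4.5) = 549.625.
Sum = Δx · [f(15/14) + f(23/14) + f(31/14) + ...].
Sum ≈ 834.010204.

834.010204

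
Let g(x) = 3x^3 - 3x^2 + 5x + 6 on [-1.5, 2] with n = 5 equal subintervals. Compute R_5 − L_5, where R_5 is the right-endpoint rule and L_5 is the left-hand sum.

R_5 = 38.22.
L_5 = 5.7575.
R_5 − L_5 = 32.4625.

32.4625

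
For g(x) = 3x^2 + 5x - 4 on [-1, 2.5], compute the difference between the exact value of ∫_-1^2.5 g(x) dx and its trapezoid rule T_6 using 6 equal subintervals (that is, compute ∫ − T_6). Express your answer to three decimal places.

Exact integral: ∫_-1^2.5 g(x) dx = 15.75.
T_6 ≈ 16.34549.
Error ≈ 15.75 − 16.34549 ≈ -0.595.

-0.595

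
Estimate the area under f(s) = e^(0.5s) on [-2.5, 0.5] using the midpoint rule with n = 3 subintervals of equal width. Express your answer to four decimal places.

1.9744

Δs = (0.5 − (-2.5))/3 = 1.
Midpoints: -2, -1, 0.
f(-2) ≈ 0.3679, f(-1) ≈ 0.6065, f(0) ≈ 1.0000.
Sum = Δs · [f(-2) + f(-1) + f(0)].
Sum ≈ 1.9744.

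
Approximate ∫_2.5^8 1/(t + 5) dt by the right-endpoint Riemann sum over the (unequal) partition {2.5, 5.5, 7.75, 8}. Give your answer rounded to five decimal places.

0.48142

Subinterval widths: 3, 2.25, 0.25.
Right endpoints: 5.5, 7.75, 8.
f(5.5) = 2/21, f(7.75) = 4/51, f(8) = 1/13.
Sum = Σ Δt_i · f(t_i).
Sum ≈ 0.48142.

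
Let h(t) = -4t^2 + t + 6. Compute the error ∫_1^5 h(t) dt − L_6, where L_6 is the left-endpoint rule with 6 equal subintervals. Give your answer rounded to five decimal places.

-29.48148

Exact integral: ∫_1^5 h(t) dt ≈ -129.3333333.
L_6 ≈ -99.8518519.
Error ≈ -129.3333333 − (-99.8518519) ≈ -29.48148.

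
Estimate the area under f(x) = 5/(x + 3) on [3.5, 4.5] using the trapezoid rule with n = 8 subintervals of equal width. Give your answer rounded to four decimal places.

Δx = (4.5 − 3.5)/8 = 0.125.
f(3.5) = 10/13, f(3.625) = 40/53, f(3.75) = 20/27, f(3.875) = 8/11, f(4) = 5/7, f(4.125) = 40/57, f(4.25) = 20/29, f(4.375) = 40/59, f(4.5) = 2/3.
T_8 = (Δx/2)·[f(x_0) + 2f(x_1) + ... + 2f(x_{7}) + f(x_8)].
Sum ≈ 0.7155.

0.7155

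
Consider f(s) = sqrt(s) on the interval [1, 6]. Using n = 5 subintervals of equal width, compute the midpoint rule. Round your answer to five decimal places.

Δs = (6 − 1)/5 = 1.
Midpoints: 1.5, 2.5, 3.5, 4.5, 5.5.
f(1.5) ≈ 1.22474, f(2.5) ≈ 1.58114, f(3.5) ≈ 1.87083, f(4.5) ≈ 2.12132, f(5.5) ≈ 2.34521.
Sum = Δs · [f(1.5) + f(2.5) + f(3.5) + f(4.5) + f(5.5)].
Sum ≈ 9.14324.

9.14324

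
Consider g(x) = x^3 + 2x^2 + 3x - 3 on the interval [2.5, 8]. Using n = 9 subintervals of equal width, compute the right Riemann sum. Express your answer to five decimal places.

1613.35597

Δx = (8 − 2.5)/9 = 11/18.
Right endpoints: 28/9, 67/18, 13/3, 89/18, 50/9, 37/6, 61/9, 133/18, 8.
g(28/9) = 40681/729, g(67/18) = 509995/5832, g(13/3) = 3481/27, g(89/18) = 1059137/5832, g(50/9) = 179963/729, g(37/6) = 70429/216, g(61/9) = 306595/729, g(133/18) = 3101221/5832, g(8) = 661.
Sum = Δx · [g(28/9) + g(67/18) + g(13/3) + ...].
Sum ≈ 1613.35597.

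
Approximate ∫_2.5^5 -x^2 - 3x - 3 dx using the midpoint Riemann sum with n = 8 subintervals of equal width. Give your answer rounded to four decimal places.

Δx = (5 − 2.5)/8 = 0.3125.
Midpoints: 2.65625, 2.96875, 3.28125, 3.59375, 3.90625, 4.21875, 4.53125, 4.84375.
f(2.65625) = -18457/1024, f(2.96875) = -21217/1024, f(3.28125) = -24177/1024, f(3.59375) = -27337/1024, f(3.90625) = -30697/1024, f(4.21875) = -34257/1024, f(4.53125) = -38017/1024, f(4.84375) = -41977/1024.
Sum = Δx · [f(2.65625) + f(2.96875) + f(3.28125) + ...].
Sum ≈ -72.0630.

-72.0630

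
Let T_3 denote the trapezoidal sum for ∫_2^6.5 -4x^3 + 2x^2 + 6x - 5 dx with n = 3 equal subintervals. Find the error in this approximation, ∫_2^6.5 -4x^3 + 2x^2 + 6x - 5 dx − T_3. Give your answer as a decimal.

82.6875

Exact integral: ∫_2^6.5 f(x) dx = -1499.0625.
T_3 = -1581.75.
Error = -1499.0625 − (-1581.75) = 82.6875.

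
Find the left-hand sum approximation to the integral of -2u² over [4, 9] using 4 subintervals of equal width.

-364.6875

Δu = (9 − 4)/4 = 1.25.
Left endpoints: 4, 5.25, 6.5, 7.75.
f(4) = -32, f(5.25) = -55.125, f(6.5) = -84.5, f(7.75) = -120.125.
Sum = Δu · [f(4) + f(5.25) + f(6.5) + f(7.75)].
Sum = -364.6875.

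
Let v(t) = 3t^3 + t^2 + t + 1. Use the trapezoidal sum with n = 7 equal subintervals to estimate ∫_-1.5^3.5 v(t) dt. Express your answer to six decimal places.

Δt = (3.5 − (-1.5))/7 = 5/7.
v(-1.5) = -8.375, v(-11/14) = -1711/2744, v(-1/14) = 2559/2744, v(9/14) = 7829/2744, v(19/14) = 32099/2744, v(29/14) = 93369/2744, v(39/14) = 209639/2744, v(3.5) = 145.375.
T_7 = (Δt/2)·[v(t_0) + 2v(t_1) + ... + 2v(t_{6}) + v(t_7)].
Sum ≈ 138.418367.

138.418367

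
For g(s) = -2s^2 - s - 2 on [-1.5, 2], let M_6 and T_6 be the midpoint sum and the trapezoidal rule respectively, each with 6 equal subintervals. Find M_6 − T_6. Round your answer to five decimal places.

0.59549

M_6 ≈ -15.2598380.
T_6 ≈ -15.8553241.
M_6 − T_6 ≈ 0.59549.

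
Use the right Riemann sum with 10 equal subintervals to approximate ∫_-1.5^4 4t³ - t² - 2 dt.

291.6925

Δt = (4 − (-1.5))/10 = 0.55.
Right endpoints: -0.95, -0.4, 0.15, 0.7, 1.25, 1.8, 2.35, 2.9, 3.45, 4.
f(-0.95) = -6.332, f(-0.4) = -2.416, f(0.15) = -2.009, f(0.7) = -1.118, f(1.25) = 4.25, f(1.8) = 18.088, f(2.35) = 44.389, f(2.9) = 87.146, f(3.45) = 150.352, f(4) = 238.
Sum = Δt · [f(-0.95) + f(-0.4) + f(0.15) + ...].
Sum = 291.6925.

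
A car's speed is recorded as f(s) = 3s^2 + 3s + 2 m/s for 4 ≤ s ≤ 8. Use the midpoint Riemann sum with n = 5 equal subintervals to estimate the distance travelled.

527.36

Δs = (8 − 4)/5 = 0.8.
Midpoints: 4.4, 5.2, 6, 6.8, 7.6.
f(4.4) = 73.28, f(5.2) = 98.72, f(6) = 128, f(6.8) = 161.12, f(7.6) = 198.08.
Sum = Δs · [f(4.4) + f(5.2) + f(6) + f(6.8) + f(7.6)].
Sum = 527.36.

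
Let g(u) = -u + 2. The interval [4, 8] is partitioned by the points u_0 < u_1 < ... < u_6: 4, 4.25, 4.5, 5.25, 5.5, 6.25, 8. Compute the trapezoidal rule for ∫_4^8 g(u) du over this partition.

-16

Subinterval widths: 0.25, 0.25, 0.75, 0.25, 0.75, 1.75.
g(4) = -2, g(4.25) = -2.25, g(4.5) = -2.5, g(5.25) = -3.25, g(5.5) = -3.5, g(6.25) = -4.25, g(8) = -6.
On each subinterval the trapezoid contributes (Δu_i/2)·[g(u_{i-1}) + g(u_i)].
Sum = -16.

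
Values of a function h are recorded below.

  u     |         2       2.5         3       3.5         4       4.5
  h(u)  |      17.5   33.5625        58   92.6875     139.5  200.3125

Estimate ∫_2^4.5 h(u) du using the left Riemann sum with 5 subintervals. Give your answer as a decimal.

170.625

Δu = 0.5.
Sum = 0.5·[17.5 + 33.5625 + 58 + 92.6875 + 139.5] = 170.625.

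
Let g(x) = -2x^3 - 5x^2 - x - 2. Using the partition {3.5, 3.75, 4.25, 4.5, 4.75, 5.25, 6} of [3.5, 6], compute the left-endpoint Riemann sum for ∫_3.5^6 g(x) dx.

-756.71875

Subinterval widths: 0.25, 0.5, 0.25, 0.25, 0.5, 0.75.
Left endpoints: 3.5, 3.75, 4.25, 4.5, 4.75, 5.25.
g(3.5) = -152.5, g(3.75) = -181.53125, g(4.25) = -250.09375, g(4.5) = -290, g(4.75) = -333.90625, g(5.25) = -434.46875.
Sum = Σ Δx_i · g(x_i).
Sum = -756.71875.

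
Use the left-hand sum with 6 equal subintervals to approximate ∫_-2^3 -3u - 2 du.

-11.25

Δu = (3 − (-2))/6 = 5/6.
Left endpoints: -2, -7/6, -1/3, 0.5, 4/3, 13/6.
f(-2) = 4, f(-7/6) = 1.5, f(-1/3) = -1, f(0.5) = -3.5, f(4/3) = -6, f(13/6) = -8.5.
Sum = Δu · [f(-2) + f(-7/6) + f(-1/3) + ...].
Sum = -11.25.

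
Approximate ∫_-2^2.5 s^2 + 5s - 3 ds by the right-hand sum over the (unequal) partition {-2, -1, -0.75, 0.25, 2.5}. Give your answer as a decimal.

25.203125

Subinterval widths: 1, 0.25, 1, 2.25.
Right endpoints: -1, -0.75, 0.25, 2.5.
f(-1) = -7, f(-0.75) = -6.1875, f(0.25) = -1.6875, f(2.5) = 15.75.
Sum = Σ Δs_i · f(s_i).
Sum = 25.203125.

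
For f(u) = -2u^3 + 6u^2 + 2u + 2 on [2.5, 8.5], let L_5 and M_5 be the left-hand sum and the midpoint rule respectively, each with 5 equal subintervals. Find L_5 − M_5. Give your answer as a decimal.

415.08

L_5 = -880.98.
M_5 = -1296.06.
L_5 − M_5 = 415.08.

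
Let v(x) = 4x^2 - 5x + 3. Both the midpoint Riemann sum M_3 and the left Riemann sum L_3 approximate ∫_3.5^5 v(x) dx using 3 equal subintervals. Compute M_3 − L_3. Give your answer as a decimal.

10.5

M_3 = 82.
L_3 = 71.5.
M_3 − L_3 = 10.5.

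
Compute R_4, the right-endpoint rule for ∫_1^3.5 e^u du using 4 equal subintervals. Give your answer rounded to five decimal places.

40.87939

Δu = (3.5 − 1)/4 = 0.625.
Right endpoints: 1.625, 2.25, 2.875, 3.5.
f(1.625) ≈ 5.07842, f(2.25) ≈ 9.48774, f(2.875) ≈ 17.72542, f(3.5) ≈ 33.11545.
Sum = Δu · [f(1.625) + f(2.25) + f(2.875) + f(3.5)].
Sum ≈ 40.87939.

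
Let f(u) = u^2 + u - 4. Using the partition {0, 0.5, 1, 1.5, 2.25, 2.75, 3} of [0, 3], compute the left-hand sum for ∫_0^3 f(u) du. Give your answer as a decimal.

Subinterval widths: 0.5, 0.5, 0.5, 0.75, 0.5, 0.25.
Left endpoints: 0, 0.5, 1, 1.5, 2.25, 2.75.
f(0) = -4, f(0.5) = -3.25, f(1) = -2, f(1.5) = -0.25, f(2.25) = 3.3125, f(2.75) = 6.3125.
Sum = Σ Δu_i · f(u_i).
Sum = -1.578125.

-1.578125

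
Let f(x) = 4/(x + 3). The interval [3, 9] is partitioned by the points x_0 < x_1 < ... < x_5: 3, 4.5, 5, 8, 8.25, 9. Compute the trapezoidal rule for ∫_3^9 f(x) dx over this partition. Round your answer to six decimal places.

Subinterval widths: 1.5, 0.5, 3, 0.25, 0.75.
f(3) = 2/3, f(4.5) = 8/15, f(5) = 0.5, f(8) = 4/11, f(8.25) = 16/45, f(9) = 1/3.
On each subinterval the trapezoid contributes (Δx_i/2)·[f(x_{i-1}) + f(x_i)].
Sum ≈ 2.802020.

2.802020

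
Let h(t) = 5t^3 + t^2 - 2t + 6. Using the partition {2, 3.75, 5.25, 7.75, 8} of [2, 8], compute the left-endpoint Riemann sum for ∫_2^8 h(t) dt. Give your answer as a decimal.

2955.79296875

Subinterval widths: 1.75, 1.5, 2.5, 0.25.
Left endpoints: 2, 3.75, 5.25, 7.75.
h(2) = 46, h(3.75) = 276.234375, h(5.25) = 746.578125, h(7.75) = 2377.984375.
Sum = Σ Δt_i · h(t_i).
Sum = 2955.79296875.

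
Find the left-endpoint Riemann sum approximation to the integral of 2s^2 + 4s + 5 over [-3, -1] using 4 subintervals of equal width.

Δs = (-1 − (-3))/4 = 0.5.
Left endpoints: -3, -2.5, -2, -1.5.
f(-3) = 11, f(-2.5) = 7.5, f(-2) = 5, f(-1.5) = 3.5.
Sum = Δs · [f(-3) + f(-2.5) + f(-2) + f(-1.5)].
Sum = 13.5.

13.5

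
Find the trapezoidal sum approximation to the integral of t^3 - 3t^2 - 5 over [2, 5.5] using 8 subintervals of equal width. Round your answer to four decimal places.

Δt = (5.5 − 2)/8 = 0.4375.
f(2) = -9, f(2.4375) = -34169/4096, f(2.875) = -3089/512, f(3.3125) = -6435/4096, f(3.75) = 5.546875, f(4.1875) = 64811/4096, f(4.625) = 15237/512, f(5.0625) = 196033/4096, f(5.5) = 70.625.
T_8 = (Δt/2)·[f(t_0) + 2f(t_1) + ... + 2f(t_{7}) + f(t_8)].
Sum ≈ 49.8118.

49.8118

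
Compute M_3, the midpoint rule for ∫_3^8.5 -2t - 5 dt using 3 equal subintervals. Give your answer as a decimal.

-90.75

Δt = (8.5 − 3)/3 = 11/6.
Midpoints: 47/12, 5.75, 91/12.
f(47/12) = -77/6, f(5.75) = -16.5, f(91/12) = -121/6.
Sum = Δt · [f(47/12) + f(5.75) + f(91/12)].
Sum = -90.75.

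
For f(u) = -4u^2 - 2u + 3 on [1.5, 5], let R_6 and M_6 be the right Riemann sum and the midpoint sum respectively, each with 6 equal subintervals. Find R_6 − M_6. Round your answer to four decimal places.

R_6 ≈ -203.793981.
M_6 ≈ -174.019676.
R_6 − M_6 ≈ -29.7743.

-29.7743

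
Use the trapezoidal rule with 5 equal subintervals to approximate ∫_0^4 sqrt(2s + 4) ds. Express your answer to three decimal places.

Δs = (4 − 0)/5 = 0.8.
f(0) ≈ 2.000, f(0.8) ≈ 2.366, f(1.6) ≈ 2.683, f(2.4) ≈ 2.966, f(3.2) ≈ 3.225, f(4) ≈ 3.464.
T_5 = (Δs/2)·[f(s_0) + 2f(s_1) + ... + 2f(s_{4}) + f(s_5)].
Sum ≈ 11.179.

11.179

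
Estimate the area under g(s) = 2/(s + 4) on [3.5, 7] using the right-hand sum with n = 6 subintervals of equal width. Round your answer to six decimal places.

Δs = (7 − 3.5)/6 = 7/12.
Right endpoints: 49/12, 14/3, 5.25, 35/6, 77/12, 7.
g(49/12) = 24/97, g(14/3) = 3/13, g(5.25) = 8/37, g(35/6) = 12/59, g(77/12) = 0.192, g(7) = 2/11.
Sum = Δs · [g(49/12) + g(14/3) + g(5.25) + ...].
Sum ≈ 0.741776.

0.741776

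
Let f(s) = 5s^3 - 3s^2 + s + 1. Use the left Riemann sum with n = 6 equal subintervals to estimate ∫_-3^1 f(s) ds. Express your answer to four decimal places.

-189.3333

Δs = (1 − (-3))/6 = 2/3.
Left endpoints: -3, -7/3, -5/3, -1, -1/3, 1/3.
f(-3) = -164, f(-7/3) = -2192/27, f(-5/3) = -868/27, f(-1) = -8, f(-1/3) = 4/27, f(1/3) = 32/27.
Sum = Δs · [f(-3) + f(-7/3) + f(-5/3) + ...].
Sum ≈ -189.3333.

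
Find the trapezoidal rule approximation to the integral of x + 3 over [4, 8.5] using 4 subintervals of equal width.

41.625

Δx = (8.5 − 4)/4 = 1.125.
f(4) = 7, f(5.125) = 8.125, f(6.25) = 9.25, f(7.375) = 10.375, f(8.5) = 11.5.
T_4 = (Δx/2)·[f(x_0) + 2f(x_1) + 2f(x_2) + 2f(x_3) + f(x_4)].
Sum = 41.625.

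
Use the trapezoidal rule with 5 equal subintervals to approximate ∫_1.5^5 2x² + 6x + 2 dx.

156.905

Δx = (5 − 1.5)/5 = 0.7.
f(1.5) = 15.5, f(2.2) = 24.88, f(2.9) = 36.22, f(3.6) = 49.52, f(4.3) = 64.78, f(5) = 82.
T_5 = (Δx/2)·[f(x_0) + 2f(x_1) + ... + 2f(x_{4}) + f(x_5)].
Sum = 156.905.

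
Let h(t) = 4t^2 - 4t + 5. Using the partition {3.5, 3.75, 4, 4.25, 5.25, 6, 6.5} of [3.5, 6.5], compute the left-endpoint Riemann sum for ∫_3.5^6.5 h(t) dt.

Subinterval widths: 0.25, 0.25, 0.25, 1, 0.75, 0.5.
Left endpoints: 3.5, 3.75, 4, 4.25, 5.25, 6.
h(3.5) = 40, h(3.75) = 46.25, h(4) = 53, h(4.25) = 60.25, h(5.25) = 94.25, h(6) = 125.
Sum = Σ Δt_i · h(t_i).
Sum = 228.25.

228.25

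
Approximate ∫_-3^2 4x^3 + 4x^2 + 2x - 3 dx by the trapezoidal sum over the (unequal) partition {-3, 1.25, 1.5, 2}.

Subinterval widths: 4.25, 0.25, 0.5.
f(-3) = -81, f(1.25) = 13.5625, f(1.5) = 22.5, f(2) = 49.
On each subinterval the trapezoid contributes (Δx_i/2)·[f(x_{i-1}) + f(x_i)].
Sum = -120.921875.

-120.921875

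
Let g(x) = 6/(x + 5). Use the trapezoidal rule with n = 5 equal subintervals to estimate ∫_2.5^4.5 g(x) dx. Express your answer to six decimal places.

1.418868

Δx = (4.5 − 2.5)/5 = 0.4.
g(2.5) = 0.8, g(2.9) = 60/79, g(3.3) = 60/83, g(3.7) = 20/29, g(4.1) = 60/91, g(4.5) = 12/19.
T_5 = (Δx/2)·[g(x_0) + 2g(x_1) + ... + 2g(x_{4}) + g(x_5)].
Sum ≈ 1.418868.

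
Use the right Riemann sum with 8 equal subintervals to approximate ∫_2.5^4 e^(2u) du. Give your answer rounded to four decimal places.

1698.3817

Δu = (4 − 2.5)/8 = 0.1875.
Right endpoints: 2.6875, 2.875, 3.0625, 3.25, 3.4375, 3.625, 3.8125, 4.
f(2.6875) ≈ 215.9399, f(2.875) ≈ 314.1907, f(3.0625) ≈ 457.1447, f(3.25) ≈ 665.1416, f(3.4375) ≈ 967.7754, f(3.625) ≈ 1408.1048, f(3.8125) ≈ 2048.7805, f(4) ≈ 2980.9580.
Sum = Δu · [f(2.6875) + f(2.875) + f(3.0625) + ...].
Sum ≈ 1698.3817.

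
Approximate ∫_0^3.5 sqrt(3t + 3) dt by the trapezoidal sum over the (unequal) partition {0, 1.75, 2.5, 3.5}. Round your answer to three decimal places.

9.778

Subinterval widths: 1.75, 0.75, 1.
f(0) ≈ 1.732, f(1.75) ≈ 2.872, f(2.5) ≈ 3.240, f(3.5) ≈ 3.674.
On each subinterval the trapezoid contributes (Δt_i/2)·[f(t_{i-1}) + f(t_i)].
Sum ≈ 9.778.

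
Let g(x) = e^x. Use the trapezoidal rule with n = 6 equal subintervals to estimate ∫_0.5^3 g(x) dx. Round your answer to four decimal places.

18.7028

Δx = (3 − 0.5)/6 = 5/12.
g(0.5) ≈ 1.6487, g(11/12) ≈ 2.5009, g(4/3) ≈ 3.7937, g(1.75) ≈ 5.7546, g(13/6) ≈ 8.7291, g(31/12) ≈ 13.2412, g(3) ≈ 20.0855.
T_6 = (Δx/2)·[g(x_0) + 2g(x_1) + ... + 2g(x_{5}) + g(x_6)].
Sum ≈ 18.7028.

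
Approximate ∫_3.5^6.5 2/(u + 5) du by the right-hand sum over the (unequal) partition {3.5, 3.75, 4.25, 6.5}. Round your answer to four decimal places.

Subinterval widths: 0.25, 0.5, 2.25.
Right endpoints: 3.75, 4.25, 6.5.
f(3.75) = 8/35, f(4.25) = 8/37, f(6.5) = 4/23.
Sum = Σ Δu_i · f(u_i).
Sum ≈ 0.5566.

0.5566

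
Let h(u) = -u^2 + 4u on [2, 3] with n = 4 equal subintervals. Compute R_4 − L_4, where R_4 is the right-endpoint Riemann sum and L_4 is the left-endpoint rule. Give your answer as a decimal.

-0.25

R_4 = 3.53125.
L_4 = 3.78125.
R_4 − L_4 = -0.25.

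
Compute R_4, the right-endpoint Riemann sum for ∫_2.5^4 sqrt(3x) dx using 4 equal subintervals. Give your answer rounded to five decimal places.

4.80794

Δx = (4 − 2.5)/4 = 0.375.
Right endpoints: 2.875, 3.25, 3.625, 4.
f(2.875) ≈ 2.93684, f(3.25) ≈ 3.12250, f(3.625) ≈ 3.29773, f(4) ≈ 3.46410.
Sum = Δx · [f(2.875) + f(3.25) + f(3.625) + f(4)].
Sum ≈ 4.80794.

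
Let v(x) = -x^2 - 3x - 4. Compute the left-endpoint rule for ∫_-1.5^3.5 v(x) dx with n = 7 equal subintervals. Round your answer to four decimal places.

-41.9133

Δx = (3.5 − (-1.5))/7 = 5/7.
Left endpoints: -1.5, -11/14, -1/14, 9/14, 19/14, 29/14, 39/14.
v(-1.5) = -1.75, v(-11/14) = -443/196, v(-1/14) = -743/196, v(9/14) = -1243/196, v(19/14) = -1943/196, v(29/14) = -2843/196, v(39/14) = -3943/196.
Sum = Δx · [v(-1.5) + v(-11/14) + v(-1/14) + ...].
Sum ≈ -41.9133.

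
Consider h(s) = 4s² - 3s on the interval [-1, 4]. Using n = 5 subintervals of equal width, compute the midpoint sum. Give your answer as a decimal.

62.5

Δs = (4 − (-1))/5 = 1.
Midpoints: -0.5, 0.5, 1.5, 2.5, 3.5.
h(-0.5) = 2.5, h(0.5) = -0.5, h(1.5) = 4.5, h(2.5) = 17.5, h(3.5) = 38.5.
Sum = Δs · [h(-0.5) + h(0.5) + h(1.5) + h(2.5) + h(3.5)].
Sum = 62.5.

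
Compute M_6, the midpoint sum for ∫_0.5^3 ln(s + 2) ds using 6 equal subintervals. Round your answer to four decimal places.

3.2579

Δs = (3 − 0.5)/6 = 5/12.
Midpoints: 17/24, 1.125, 37/24, 47/24, 2.375, 67/24.
f(17/24) ≈ 0.9963, f(1.125) ≈ 1.1394, f(37/24) ≈ 1.2646, f(47/24) ≈ 1.3758, f(2.375) ≈ 1.4759, f(67/24) ≈ 1.5669.
Sum = Δs · [f(17/24) + f(1.125) + f(37/24) + ...].
Sum ≈ 3.2579.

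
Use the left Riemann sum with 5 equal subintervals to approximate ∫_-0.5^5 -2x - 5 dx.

-46.2

Δx = (5 − (-0.5))/5 = 1.1.
Left endpoints: -0.5, 0.6, 1.7, 2.8, 3.9.
f(-0.5) = -4, f(0.6) = -6.2, f(1.7) = -8.4, f(2.8) = -10.6, f(3.9) = -12.8.
Sum = Δx · [f(-0.5) + f(0.6) + f(1.7) + f(2.8) + f(3.9)].
Sum = -46.2.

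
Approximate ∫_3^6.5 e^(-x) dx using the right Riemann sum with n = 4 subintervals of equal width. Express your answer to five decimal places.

0.03020

Δx = (6.5 − 3)/4 = 0.875.
Right endpoints: 3.875, 4.75, 5.625, 6.5.
f(3.875) ≈ 0.02075, f(4.75) ≈ 0.00865, f(5.625) ≈ 0.00361, f(6.5) ≈ 0.00150.
Sum = Δx · [f(3.875) + f(4.75) + f(5.625) + f(6.5)].
Sum ≈ 0.03020.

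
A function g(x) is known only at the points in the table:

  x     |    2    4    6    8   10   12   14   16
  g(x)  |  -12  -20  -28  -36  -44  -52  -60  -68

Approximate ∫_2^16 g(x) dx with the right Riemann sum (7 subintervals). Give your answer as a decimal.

-616

Δx = 2.
Sum = 2·[(-20) + (-28) + (-36) + (-44) + (-52) + (-60) + (-68)] = -616.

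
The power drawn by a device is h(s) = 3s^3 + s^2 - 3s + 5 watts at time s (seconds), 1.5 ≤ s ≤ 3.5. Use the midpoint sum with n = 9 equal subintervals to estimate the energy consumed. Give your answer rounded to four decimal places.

116.7233

Δs = (3.5 − 1.5)/9 = 2/9.
Midpoints: 29/18, 11/6, 37/18, 41/18, 2.5, 49/18, 53/18, 19/6, 61/18.
h(29/18) = 29759/1944, h(11/6) = 1537/72, h(37/18) = 56599/1944, h(41/18) = 75443/1944, h(2.5) = 50.625, h(49/18) = 125899/1944, h(53/18) = 158279/1944, h(19/6) = 2419/24, h(61/18) = 239263/1944.
Sum = Δs · [h(29/18) + h(11/6) + h(37/18) + ...].
Sum ≈ 116.7233.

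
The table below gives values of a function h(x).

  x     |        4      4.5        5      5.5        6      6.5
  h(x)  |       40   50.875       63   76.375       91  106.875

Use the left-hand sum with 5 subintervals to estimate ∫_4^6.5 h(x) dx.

Δx = 0.5.
Sum = 0.5·[40 + 50.875 + 63 + 76.375 + 91] = 160.625.

160.625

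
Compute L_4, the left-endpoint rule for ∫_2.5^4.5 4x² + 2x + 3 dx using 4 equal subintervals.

106

Δx = (4.5 − 2.5)/4 = 0.5.
Left endpoints: 2.5, 3, 3.5, 4.
f(2.5) = 33, f(3) = 45, f(3.5) = 59, f(4) = 75.
Sum = Δx · [f(2.5) + f(3) + f(3.5) + f(4)].
Sum = 106.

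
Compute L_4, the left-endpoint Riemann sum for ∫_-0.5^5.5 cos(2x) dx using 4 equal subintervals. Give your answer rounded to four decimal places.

0.3935

Δx = (5.5 − (-0.5))/4 = 1.5.
Left endpoints: -0.5, 1, 2.5, 4.
f(-0.5) ≈ 0.5403, f(1) ≈ -0.4161, f(2.5) ≈ 0.2837, f(4) ≈ -0.1455.
Sum = Δx · [f(-0.5) + f(1) + f(2.5) + f(4)].
Sum ≈ 0.3935.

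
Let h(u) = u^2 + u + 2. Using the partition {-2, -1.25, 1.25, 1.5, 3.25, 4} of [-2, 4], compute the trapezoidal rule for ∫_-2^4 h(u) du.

45.640625

Subinterval widths: 0.75, 2.5, 0.25, 1.75, 0.75.
h(-2) = 4, h(-1.25) = 2.3125, h(1.25) = 4.8125, h(1.5) = 5.75, h(3.25) = 15.8125, h(4) = 22.
On each subinterval the trapezoid contributes (Δu_i/2)·[h(u_{i-1}) + h(u_i)].
Sum = 45.640625.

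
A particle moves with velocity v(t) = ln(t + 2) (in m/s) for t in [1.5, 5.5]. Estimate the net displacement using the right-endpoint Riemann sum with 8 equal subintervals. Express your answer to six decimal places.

6.914466

Δt = (5.5 − 1.5)/8 = 0.5.
Right endpoints: 2, 2.5, 3, 3.5, 4, 4.5, 5, 5.5.
v(2) ≈ 1.386294, v(2.5) ≈ 1.504077, v(3) ≈ 1.609438, v(3.5) ≈ 1.704748, v(4) ≈ 1.791759, v(4.5) ≈ 1.871802, v(5) ≈ 1.945910, v(5.5) ≈ 2.014903.
Sum = Δt · [v(2) + v(2.5) + v(3) + ...].
Sum ≈ 6.914466.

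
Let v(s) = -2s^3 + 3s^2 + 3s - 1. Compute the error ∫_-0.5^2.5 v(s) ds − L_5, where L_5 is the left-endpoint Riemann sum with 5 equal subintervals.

Exact integral: ∫_-0.5^2.5 v(s) ds = 2.25.
L_5 = 3.06.
Error = 2.25 − 3.06 = -0.81.

-0.81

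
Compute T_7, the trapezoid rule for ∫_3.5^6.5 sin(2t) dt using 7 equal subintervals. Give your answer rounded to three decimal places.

Δt = (6.5 − 3.5)/7 = 3/7.
f(3.5) ≈ 0.657, f(55/14) ≈ 1.000, f(61/14) ≈ 0.652, f(67/14) ≈ -0.146, f(73/14) ≈ -0.844, f(79/14) ≈ -0.958, f(85/14) ≈ -0.411, f(6.5) ≈ 0.420.
T_7 = (Δt/2)·[f(t_0) + 2f(t_1) + ... + 2f(t_{6}) + f(t_7)].
Sum ≈ -0.072.

-0.072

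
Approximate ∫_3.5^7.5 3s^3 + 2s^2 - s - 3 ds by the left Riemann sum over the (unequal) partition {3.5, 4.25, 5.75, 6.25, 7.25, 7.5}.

Subinterval widths: 0.75, 1.5, 0.5, 1, 0.25.
Left endpoints: 3.5, 4.25, 5.75, 6.25, 7.25.
f(3.5) = 146.625, f(4.25) = 259.171875, f(5.75) = 627.703125, f(6.25) = 801.296875, f(7.25) = 1238.109375.
Sum = Σ Δs_i · f(s_i).
Sum = 1923.40234375.

1923.40234375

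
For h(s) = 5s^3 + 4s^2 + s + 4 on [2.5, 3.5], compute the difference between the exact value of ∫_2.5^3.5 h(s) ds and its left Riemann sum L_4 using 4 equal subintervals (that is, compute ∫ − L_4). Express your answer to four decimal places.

Exact integral: ∫_2.5^3.5 h(s) ds ≈ 182.083333.
L_4 = 162.4375.
Error ≈ 182.083333 − 162.4375 ≈ 19.6458.

19.6458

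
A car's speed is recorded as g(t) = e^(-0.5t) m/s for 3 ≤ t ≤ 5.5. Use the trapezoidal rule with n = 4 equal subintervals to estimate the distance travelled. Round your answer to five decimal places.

0.32099

Δt = (5.5 − 3)/4 = 0.625.
g(3) ≈ 0.22313, g(3.625) ≈ 0.16325, g(4.25) ≈ 0.11943, g(4.875) ≈ 0.08738, g(5.5) ≈ 0.06393.
T_4 = (Δt/2)·[g(t_0) + 2g(t_1) + 2g(t_2) + 2g(t_3) + g(t_4)].
Sum ≈ 0.32099.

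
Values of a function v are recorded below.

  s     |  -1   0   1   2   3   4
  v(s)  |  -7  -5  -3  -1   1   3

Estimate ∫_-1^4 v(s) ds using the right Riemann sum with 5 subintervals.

-5

Δs = 1.
Sum = 1·[(-5) + (-3) + (-1) + 1 + 3] = -5.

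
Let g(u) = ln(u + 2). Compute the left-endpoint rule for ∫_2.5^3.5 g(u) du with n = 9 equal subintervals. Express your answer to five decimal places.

Δu = (3.5 − 2.5)/9 = 1/9.
Left endpoints: 2.5, 47/18, 49/18, 17/6, 53/18, 55/18, 19/6, 59/18, 61/18.
g(2.5) ≈ 1.50408, g(47/18) ≈ 1.52847, g(49/18) ≈ 1.55228, g(17/6) ≈ 1.57554, g(53/18) ≈ 1.59826, g(55/18) ≈ 1.62049, g(19/6) ≈ 1.64223, g(59/18) ≈ 1.66351, g(61/18) ≈ 1.68434.
Sum = Δu · [g(2.5) + g(47/18) + g(49/18) + ...].
Sum ≈ 1.59658.

1.59658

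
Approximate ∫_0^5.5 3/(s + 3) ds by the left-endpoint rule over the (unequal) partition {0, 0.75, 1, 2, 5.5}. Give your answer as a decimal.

3.8

Subinterval widths: 0.75, 0.25, 1, 3.5.
Left endpoints: 0, 0.75, 1, 2.
f(0) = 1, f(0.75) = 0.8, f(1) = 0.75, f(2) = 0.6.
Sum = Σ Δs_i · f(s_i).
Sum = 3.8.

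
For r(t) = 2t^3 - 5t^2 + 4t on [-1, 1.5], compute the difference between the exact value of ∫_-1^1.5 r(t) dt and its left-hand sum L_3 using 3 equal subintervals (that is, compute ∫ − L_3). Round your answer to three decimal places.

6.221

Exact integral: ∫_-1^1.5 r(t) dt ≈ -2.76042.
L_3 ≈ -8.98148.
Error ≈ -2.76042 − (-8.98148) ≈ 6.221.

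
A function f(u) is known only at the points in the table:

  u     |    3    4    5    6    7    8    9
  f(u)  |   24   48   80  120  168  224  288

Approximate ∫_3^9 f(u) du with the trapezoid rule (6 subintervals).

Δu = 1.
T_6 = (1/2)·[24 + 2·48 + 2·80 + 2·120 + 2·168 + 2·224 + 288] = 796.

796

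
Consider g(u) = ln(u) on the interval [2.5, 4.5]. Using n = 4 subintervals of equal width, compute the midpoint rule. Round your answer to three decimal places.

Δu = (4.5 − 2.5)/4 = 0.5.
Midpoints: 2.75, 3.25, 3.75, 4.25.
g(2.75) ≈ 1.012, g(3.25) ≈ 1.179, g(3.75) ≈ 1.322, g(4.25) ≈ 1.447.
Sum = Δu · [g(2.75) + g(3.25) + g(3.75) + g(4.25)].
Sum ≈ 2.479.

2.479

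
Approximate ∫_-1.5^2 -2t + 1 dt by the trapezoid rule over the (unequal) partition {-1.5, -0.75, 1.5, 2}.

1.75

Subinterval widths: 0.75, 2.25, 0.5.
f(-1.5) = 4, f(-0.75) = 2.5, f(1.5) = -2, f(2) = -3.
On each subinterval the trapezoid contributes (Δt_i/2)·[f(t_{i-1}) + f(t_i)].
Sum = 1.75.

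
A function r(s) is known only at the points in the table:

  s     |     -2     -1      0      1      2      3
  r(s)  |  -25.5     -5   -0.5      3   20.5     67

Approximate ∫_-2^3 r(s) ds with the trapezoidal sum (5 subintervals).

38.75

Δs = 1.
T_5 = (1/2)·[(-25.5) + 2·(-5) + 2·(-0.5) + 2·3 + 2·20.5 + 67] = 38.75.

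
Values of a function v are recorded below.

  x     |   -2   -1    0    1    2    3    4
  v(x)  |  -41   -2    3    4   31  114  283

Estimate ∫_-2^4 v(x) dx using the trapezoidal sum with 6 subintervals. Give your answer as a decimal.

271

Δx = 1.
T_6 = (1/2)·[(-41) + 2·(-2) + 2·3 + 2·4 + 2·31 + 2·114 + 283] = 271.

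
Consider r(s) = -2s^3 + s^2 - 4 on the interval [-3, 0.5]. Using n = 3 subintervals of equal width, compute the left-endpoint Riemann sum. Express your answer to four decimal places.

79.0093

Δs = (0.5 − (-3))/3 = 7/6.
Left endpoints: -3, -11/6, -2/3.
r(-3) = 59, r(-11/6) = 631/54, r(-2/3) = -80/27.
Sum = Δs · [r(-3) + r(-11/6) + r(-2/3)].
Sum ≈ 79.0093.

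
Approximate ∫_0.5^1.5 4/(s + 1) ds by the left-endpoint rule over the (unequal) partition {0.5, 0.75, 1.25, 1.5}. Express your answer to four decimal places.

2.2540

Subinterval widths: 0.25, 0.5, 0.25.
Left endpoints: 0.5, 0.75, 1.25.
f(0.5) = 8/3, f(0.75) = 16/7, f(1.25) = 16/9.
Sum = Σ Δs_i · f(s_i).
Sum ≈ 2.2540.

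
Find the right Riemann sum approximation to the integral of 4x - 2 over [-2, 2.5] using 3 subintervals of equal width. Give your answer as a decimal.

9

Δx = (2.5 − (-2))/3 = 1.5.
Right endpoints: -0.5, 1, 2.5.
f(-0.5) = -4, f(1) = 2, f(2.5) = 8.
Sum = Δx · [f(-0.5) + f(1) + f(2.5)].
Sum = 9.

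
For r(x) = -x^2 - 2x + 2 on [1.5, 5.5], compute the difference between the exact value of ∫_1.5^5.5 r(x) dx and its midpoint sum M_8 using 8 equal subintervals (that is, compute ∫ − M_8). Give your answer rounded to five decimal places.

-0.08333

Exact integral: ∫_1.5^5.5 r(x) dx ≈ -74.3333333.
M_8 = -74.25.
Error ≈ -74.3333333 − (-74.25) ≈ -0.08333.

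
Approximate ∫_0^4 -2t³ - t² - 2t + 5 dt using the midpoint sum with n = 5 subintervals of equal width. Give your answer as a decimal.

-142.56

Δt = (4 − 0)/5 = 0.8.
Midpoints: 0.4, 1.2, 2, 2.8, 3.6.
f(0.4) = 3.912, f(1.2) = -2.296, f(2) = -19, f(2.8) = -52.344, f(3.6) = -108.472.
Sum = Δt · [f(0.4) + f(1.2) + f(2) + f(2.8) + f(3.6)].
Sum = -142.56.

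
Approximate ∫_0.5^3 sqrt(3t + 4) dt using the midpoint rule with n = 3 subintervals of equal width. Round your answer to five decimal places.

Δt = (3 − 0.5)/3 = 5/6.
Midpoints: 11/12, 1.75, 31/12.
f(11/12) ≈ 2.59808, f(1.75) ≈ 3.04138, f(31/12) ≈ 3.42783.
Sum = Δt · [f(11/12) + f(1.75) + f(31/12)].
Sum ≈ 7.55607.

7.55607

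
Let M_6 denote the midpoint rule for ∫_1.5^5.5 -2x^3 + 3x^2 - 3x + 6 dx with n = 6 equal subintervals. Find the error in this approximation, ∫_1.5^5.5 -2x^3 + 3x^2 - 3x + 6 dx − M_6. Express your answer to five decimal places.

Exact integral: ∫_1.5^5.5 f(x) dx = -310.
M_6 ≈ -307.3333333.
Error ≈ -310 − (-307.3333333) ≈ -2.66667.

-2.66667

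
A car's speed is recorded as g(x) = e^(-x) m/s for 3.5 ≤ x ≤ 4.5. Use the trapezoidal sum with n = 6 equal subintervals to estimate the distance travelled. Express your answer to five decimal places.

0.01913

Δx = (4.5 − 3.5)/6 = 1/6.
g(3.5) ≈ 0.03020, g(11/3) ≈ 0.02556, g(23/6) ≈ 0.02164, g(4) ≈ 0.01832, g(25/6) ≈ 0.01550, g(13/3) ≈ 0.01312, g(4.5) ≈ 0.01111.
T_6 = (Δx/2)·[g(x_0) + 2g(x_1) + ... + 2g(x_{5}) + g(x_6)].
Sum ≈ 0.01913.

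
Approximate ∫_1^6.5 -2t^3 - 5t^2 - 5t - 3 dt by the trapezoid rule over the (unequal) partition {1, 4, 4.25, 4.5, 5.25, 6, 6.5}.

Subinterval widths: 3, 0.25, 0.25, 0.75, 0.75, 0.5.
f(1) = -15, f(4) = -231, f(4.25) = -268.09375, f(4.5) = -309, f(5.25) = -456.46875, f(6) = -645, f(6.5) = -796.
On each subinterval the trapezoid contributes (Δt_i/2)·[f(t_{i-1}) + f(t_i)].
Sum = -1563.875.

-1563.875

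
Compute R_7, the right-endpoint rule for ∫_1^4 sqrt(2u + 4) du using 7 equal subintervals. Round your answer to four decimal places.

Δu = (4 − 1)/7 = 3/7.
Right endpoints: 10/7, 13/7, 16/7, 19/7, 22/7, 25/7, 4.
f(10/7) ≈ 2.6186, f(13/7) ≈ 2.7775, f(16/7) ≈ 2.9277, f(19/7) ≈ 3.0706, f(22/7) ≈ 3.2071, f(25/7) ≈ 3.3381, f(4) ≈ 3.4641.
Sum = Δu · [f(10/7) + f(13/7) + f(16/7) + ...].
Sum ≈ 9.1730.

9.1730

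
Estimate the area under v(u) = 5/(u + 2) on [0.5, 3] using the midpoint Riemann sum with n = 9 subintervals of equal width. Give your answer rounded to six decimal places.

Δu = (3 − 0.5)/9 = 5/18.
Midpoints: 23/36, 11/12, 43/36, 53/36, 1.75, 73/36, 83/36, 31/12, 103/36.
v(23/36) = 36/19, v(11/12) = 12/7, v(43/36) = 36/23, v(53/36) = 1.44, v(1.75) = 4/3, v(73/36) = 36/29, v(83/36) = 36/31, v(31/12) = 12/11, v(103/36) = 36/35.
Sum = Δu · [v(23/36) + v(11/12) + v(43/36) + ...].
Sum ≈ 3.463812.

3.463812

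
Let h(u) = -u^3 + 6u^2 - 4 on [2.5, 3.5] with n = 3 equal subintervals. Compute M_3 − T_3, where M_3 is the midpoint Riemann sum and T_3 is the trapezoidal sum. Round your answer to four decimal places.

0.0833

M_3 ≈ 22.777778.
T_3 ≈ 22.694444.
M_3 − T_3 ≈ 0.0833.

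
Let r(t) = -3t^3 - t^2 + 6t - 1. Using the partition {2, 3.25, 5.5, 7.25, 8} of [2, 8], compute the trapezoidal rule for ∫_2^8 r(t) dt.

Subinterval widths: 1.25, 2.25, 1.75, 0.75.
r(2) = -17, r(3.25) = -95.046875, r(5.5) = -497.375, r(7.25) = -1153.296875, r(8) = -1553.
On each subinterval the trapezoid contributes (Δt_i/2)·[r(t_{i-1}) + r(t_i)].
Sum = -3195.703125.

-3195.703125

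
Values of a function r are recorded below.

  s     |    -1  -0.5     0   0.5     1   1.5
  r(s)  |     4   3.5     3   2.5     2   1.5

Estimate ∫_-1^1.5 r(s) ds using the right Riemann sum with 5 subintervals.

Δs = 0.5.
Sum = 0.5·[3.5 + 3 + 2.5 + 2 + 1.5] = 6.25.

6.25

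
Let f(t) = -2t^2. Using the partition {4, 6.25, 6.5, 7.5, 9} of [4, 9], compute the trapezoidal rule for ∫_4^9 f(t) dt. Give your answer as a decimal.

-448.59375

Subinterval widths: 2.25, 0.25, 1, 1.5.
f(4) = -32, f(6.25) = -78.125, f(6.5) = -84.5, f(7.5) = -112.5, f(9) = -162.
On each subinterval the trapezoid contributes (Δt_i/2)·[f(t_{i-1}) + f(t_i)].
Sum = -448.59375.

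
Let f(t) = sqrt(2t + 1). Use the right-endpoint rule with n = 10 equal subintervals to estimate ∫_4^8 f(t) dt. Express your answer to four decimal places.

14.5877

Δt = (8 − 4)/10 = 0.4.
Right endpoints: 4.4, 4.8, 5.2, 5.6, 6, 6.4, 6.8, 7.2, 7.6, 8.
f(4.4) ≈ 3.1305, f(4.8) ≈ 3.2558, f(5.2) ≈ 3.3764, f(5.6) ≈ 3.4928, f(6) ≈ 3.6056, f(6.4) ≈ 3.7148, f(6.8) ≈ 3.8210, f(7.2) ≈ 3.9243, f(7.6) ≈ 4.0249, f(8) ≈ 4.1231.
Sum = Δt · [f(4.4) + f(4.8) + f(5.2) + ...].
Sum ≈ 14.5877.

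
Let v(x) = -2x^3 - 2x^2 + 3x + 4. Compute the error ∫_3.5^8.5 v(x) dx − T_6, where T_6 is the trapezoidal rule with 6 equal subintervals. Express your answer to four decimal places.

Exact integral: ∫_3.5^8.5 v(x) dx ≈ -2805.833333.
T_6 ≈ -2827.824074.
Error ≈ -2805.833333 − (-2827.824074) ≈ 21.9907.

21.9907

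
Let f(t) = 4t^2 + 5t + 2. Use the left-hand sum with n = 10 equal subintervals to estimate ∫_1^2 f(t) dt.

Δt = (2 − 1)/10 = 0.1.
Left endpoints: 1, 1.1, 1.2, 1.3, 1.4, 1.5, 1.6, 1.7, 1.8, 1.9.
f(1) = 11, f(1.1) = 12.34, f(1.2) = 13.76, f(1.3) = 15.26, f(1.4) = 16.84, f(1.5) = 18.5, f(1.6) = 20.24, f(1.7) = 22.06, f(1.8) = 23.96, f(1.9) = 25.94.
Sum = Δt · [f(1) + f(1.1) + f(1.2) + ...].
Sum = 17.99.

17.99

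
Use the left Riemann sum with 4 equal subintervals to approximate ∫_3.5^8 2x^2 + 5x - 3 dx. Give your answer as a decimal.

Δx = (8 − 3.5)/4 = 1.125.
Left endpoints: 3.5, 4.625, 5.75, 6.875.
f(3.5) = 39, f(4.625) = 62.90625, f(5.75) = 91.875, f(6.875) = 125.90625.
Sum = Δx · [f(3.5) + f(4.625) + f(5.75) + f(6.875)].
Sum = 359.6484375.

359.6484375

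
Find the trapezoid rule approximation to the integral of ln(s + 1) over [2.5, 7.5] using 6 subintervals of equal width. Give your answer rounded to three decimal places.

8.796

Δs = (7.5 − 2.5)/6 = 5/6.
f(2.5) ≈ 1.253, f(10/3) ≈ 1.466, f(25/6) ≈ 1.642, f(5) ≈ 1.792, f(35/6) ≈ 1.922, f(20/3) ≈ 2.037, f(7.5) ≈ 2.140.
T_6 = (Δs/2)·[f(s_0) + 2f(s_1) + ... + 2f(s_{5}) + f(s_6)].
Sum ≈ 8.796.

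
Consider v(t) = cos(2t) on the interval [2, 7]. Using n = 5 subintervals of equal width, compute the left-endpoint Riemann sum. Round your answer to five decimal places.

0.16581

Δt = (7 − 2)/5 = 1.
Left endpoints: 2, 3, 4, 5, 6.
v(2) ≈ -0.65364, v(3) ≈ 0.96017, v(4) ≈ -0.14550, v(5) ≈ -0.83907, v(6) ≈ 0.84385.
Sum = Δt · [v(2) + v(3) + v(4) + v(5) + v(6)].
Sum ≈ 0.16581.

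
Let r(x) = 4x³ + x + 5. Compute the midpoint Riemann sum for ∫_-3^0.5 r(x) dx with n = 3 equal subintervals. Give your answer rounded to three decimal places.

-61.858

Δx = (0.5 − (-3))/3 = 7/6.
Midpoints: -29/12, -1.25, -1/12.
r(-29/12) = -23273/432, r(-1.25) = -4.0625, r(-1/12) = 2123/432.
Sum = Δx · [r(-29/12) + r(-1.25) + r(-1/12)].
Sum ≈ -61.858.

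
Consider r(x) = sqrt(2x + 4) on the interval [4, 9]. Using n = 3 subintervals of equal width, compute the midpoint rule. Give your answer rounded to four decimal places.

20.5487

Δx = (9 − 4)/3 = 5/3.
Midpoints: 29/6, 6.5, 49/6.
r(29/6) ≈ 3.6968, r(6.5) ≈ 4.1231, r(49/6) ≈ 4.5092.
Sum = Δx · [r(29/6) + r(6.5) + r(49/6)].
Sum ≈ 20.5487.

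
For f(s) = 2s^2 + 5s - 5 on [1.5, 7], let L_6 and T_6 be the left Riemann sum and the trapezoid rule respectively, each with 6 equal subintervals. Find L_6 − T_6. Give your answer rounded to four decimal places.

L_6 ≈ 261.873843.
T_6 ≈ 317.332176.
L_6 − T_6 ≈ -55.4583.

-55.4583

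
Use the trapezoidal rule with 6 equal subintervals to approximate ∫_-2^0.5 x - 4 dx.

Δx = (0.5 − (-2))/6 = 5/12.
f(-2) = -6, f(-19/12) = -67/12, f(-7/6) = -31/6, f(-0.75) = -4.75, f(-1/3) = -13/3, f(1/12) = -47/12, f(0.5) = -3.5.
T_6 = (Δx/2)·[f(x_0) + 2f(x_1) + ... + 2f(x_{5}) + f(x_6)].
Sum = -11.875.

-11.875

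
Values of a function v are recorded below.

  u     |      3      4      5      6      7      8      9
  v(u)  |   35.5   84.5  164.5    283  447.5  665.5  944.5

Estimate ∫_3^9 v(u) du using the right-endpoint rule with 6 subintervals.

2589.5

Δu = 1.
Sum = 1·[84.5 + 164.5 + 283 + 447.5 + 665.5 + 944.5] = 2589.5.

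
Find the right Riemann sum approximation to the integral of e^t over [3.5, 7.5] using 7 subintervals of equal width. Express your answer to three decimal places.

Δt = (7.5 − 3.5)/7 = 4/7.
Right endpoints: 57/14, 65/14, 73/14, 81/14, 89/14, 97/14, 7.5.
f(57/14) ≈ 58.641, f(65/14) ≈ 103.841, f(73/14) ≈ 183.880, f(81/14) ≈ 325.615, f(89/14) ≈ 576.597, f(97/14) ≈ 1021.034, f(7.5) ≈ 1808.042.
Sum = Δt · [f(57/14) + f(65/14) + f(73/14) + ...].
Sum ≈ 2330.085.

2330.085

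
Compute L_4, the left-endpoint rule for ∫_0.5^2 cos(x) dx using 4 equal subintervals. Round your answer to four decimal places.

Δx = (2 − 0.5)/4 = 0.375.
Left endpoints: 0.5, 0.875, 1.25, 1.625.
f(0.5) ≈ 0.8776, f(0.875) ≈ 0.6410, f(1.25) ≈ 0.3153, f(1.625) ≈ -0.0542.
Sum = Δx · [f(0.5) + f(0.875) + f(1.25) + f(1.625)].
Sum ≈ 0.6674.

0.6674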